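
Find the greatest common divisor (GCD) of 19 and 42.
1

Using the Euclidean algorithm:
19 = 0 × 42 + 19
42 = 2 × 19 + 4
19 = 4 × 4 + 3
4 = 1 × 3 + 1
3 = 3 × 1 + 0

GCD(19, 42) = 1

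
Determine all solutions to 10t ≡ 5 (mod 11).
6

Since gcd(10, 11) = 1 divides 5, a solution exists.
Multiply both sides by the inverse of 10 mod 11:
  10^(-1) mod 11 = 10
  x ≡ 10 × 5 ≡ 50 ≡ 6 (mod 11)
Verification: 10 × 6 = 60 = 5 × 11 + 5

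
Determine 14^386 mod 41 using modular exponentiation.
Using Fermat: 14^{40} ≡ 1 (mod 41). 386 ≡ 26 (mod 40). So 14^{386} ≡ 14^{26} ≡ 32 (mod 41)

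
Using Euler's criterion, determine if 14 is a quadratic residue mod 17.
By Euler's criterion: 14^{8} ≡ 16 (mod 17). Since this equals -1 (≡ 16), 14 is not a QR.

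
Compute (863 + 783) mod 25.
21

(863 + 783) = 1646
1646 mod 25 = 21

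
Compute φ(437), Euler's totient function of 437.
396

Prime factorization: 437 = 19 × 23
Using the formula φ(n) = n × Π(1 - 1/p) for each prime factor p:
φ(437) = 437 × (1 - 1/19) × (1 - 1/23)
φ(437) = 396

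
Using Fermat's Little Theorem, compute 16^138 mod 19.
By Fermat: 16^{18} ≡ 1 (mod 19). 138 = 7×18 + 12. So 16^{138} ≡ 16^{12} ≡ 11 (mod 19)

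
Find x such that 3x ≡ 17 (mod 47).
37

Since gcd(3, 47) = 1 divides 17, a solution exists.
Multiply both sides by the inverse of 3 mod 47:
  3^(-1) mod 47 = 16
  x ≡ 16 × 17 ≡ 272 ≡ 37 (mod 47)
Verification: 3 × 37 = 111 = 2 × 47 + 17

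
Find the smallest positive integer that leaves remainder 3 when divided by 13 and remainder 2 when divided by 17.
M = 13 × 17 = 221. M₁ = 17, y₁ ≡ 10 (mod 13). M₂ = 13, y₂ ≡ 4 (mod 17). y = 3×17×10 + 2×13×4 ≡ 172 (mod 221). The smallest positive such number is 172.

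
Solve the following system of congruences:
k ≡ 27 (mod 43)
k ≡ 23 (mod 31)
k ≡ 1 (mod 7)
3123

Using the Chinese Remainder Theorem:
M = product of moduli = 9331
For equation 1: M_1 = 217, 217 ≡ 2 (mod 43), inverse of 217 mod 43 is 22 (check: 2 × 22 = 44 ≡ 1 (mod 43))
For equation 2: M_2 = 301, 301 ≡ 22 (mod 31), inverse of 301 mod 31 is 24 (check: 22 × 24 = 528 ≡ 1 (mod 31))
For equation 3: M_3 = 1333, 1333 ≡ 3 (mod 7), inverse of 1333 mod 7 is 5 (check: 3 × 5 = 15 ≡ 1 (mod 7))
Combine: k ≡ Σ r_i×M_i×(M_i⁻¹ mod m_i) = 27×217×22 + 23×301×24 + 1×1333×5 = 128898 + 166152 + 6665 = 301715
301715 mod 9331 = 3123
k ≡ 3123 (mod 9331)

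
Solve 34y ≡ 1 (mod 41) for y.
35

Using Extended Euclidean Algorithm:
gcd(34, 41) = 1
Bezout coefficients: 34 × -6 + 41 × 5 = 1
So 34 × -6 ≡ 1 (mod 41)
The inverse is -6 mod 41 = 35
Verification: 34 × 35 = 1190 = 29 × 41 + 1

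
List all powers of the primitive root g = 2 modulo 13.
g^1, g^2, ..., g^{12} mod 13: {2, 4, 8, 3, 6, 12, 11, 9, 5, 10, 7, 1}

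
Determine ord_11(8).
Powers of 8 mod 11: 8^1≡8, 8^2≡9, 8^3≡6, 8^4≡4, 8^5≡10, 8^6≡3, 8^7≡2, 8^8≡5, 8^9≡7, 8^10≡1. Order = 10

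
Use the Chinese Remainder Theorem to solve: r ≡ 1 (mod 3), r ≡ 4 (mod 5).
M = 3 × 5 = 15. M₁ = 5, y₁ ≡ 2 (mod 3). M₂ = 3, y₂ ≡ 2 (mod 5). r = 1×5×2 + 4×3×2 ≡ 4 (mod 15)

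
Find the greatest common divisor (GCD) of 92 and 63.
1

Using the Euclidean algorithm:
92 = 1 × 63 + 29
63 = 2 × 29 + 5
29 = 5 × 5 + 4
5 = 1 × 4 + 1
4 = 4 × 1 + 0

GCD(92, 63) = 1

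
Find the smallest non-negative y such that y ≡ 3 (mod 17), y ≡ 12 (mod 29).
360

Using the Chinese Remainder Theorem:
M = product of moduli = 493
For equation 1: M_1 = 29, 29 ≡ 12 (mod 17), inverse of 29 mod 17 is 10 (check: 12 × 10 = 120 ≡ 1 (mod 17))
For equation 2: M_2 = 17, 17 ≡ 17 (mod 29), inverse of 17 mod 29 is 12 (check: 17 × 12 = 204 ≡ 1 (mod 29))
Combine: y ≡ Σ r_i×M_i×(M_i⁻¹ mod m_i) = 3×29×10 + 12×17×12 = 870 + 2448 = 3318
3318 mod 493 = 360
y ≡ 360 (mod 493)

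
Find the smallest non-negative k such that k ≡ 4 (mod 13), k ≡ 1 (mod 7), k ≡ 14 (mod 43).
1863

Using the Chinese Remainder Theorem:
M = product of moduli = 3913
For equation 1: M_1 = 301, 301 ≡ 2 (mod 13), inverse of 301 mod 13 is 7 (check: 2 × 7 = 14 ≡ 1 (mod 13))
For equation 2: M_2 = 559, 559 ≡ 6 (mod 7), inverse of 559 mod 7 is 6 (check: 6 × 6 = 36 ≡ 1 (mod 7))
For equation 3: M_3 = 91, 91 ≡ 5 (mod 43), inverse of 91 mod 43 is 26 (check: 5 × 26 = 130 ≡ 1 (mod 43))
Combine: k ≡ Σ r_i×M_i×(M_i⁻¹ mod m_i) = 4×301×7 + 1×559×6 + 14×91×26 = 8428 + 3354 + 33124 = 44906
44906 mod 3913 = 1863
k ≡ 1863 (mod 3913)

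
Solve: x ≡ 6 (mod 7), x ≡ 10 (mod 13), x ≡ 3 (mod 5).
M = 7 × 13 × 5 = 455. M₁ = 65, y₁ ≡ 4 (mod 7). M₂ = 35, y₂ ≡ 3 (mod 13). M₃ = 91, y₃ ≡ 1 (mod 5). x = 6×65×4 + 10×35×3 + 3×91×1 ≡ 153 (mod 455)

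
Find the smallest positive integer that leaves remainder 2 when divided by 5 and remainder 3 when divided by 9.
M = 5 × 9 = 45. M₁ = 9, y₁ ≡ 4 (mod 5). M₂ = 5, y₂ ≡ 2 (mod 9). m = 2×9×4 + 3×5×2 ≡ 12 (mod 45). The smallest positive such number is 12.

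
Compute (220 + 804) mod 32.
0

(220 + 804) = 1024
1024 mod 32 = 0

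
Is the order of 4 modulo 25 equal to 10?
Yes, ord_25(4) = 10.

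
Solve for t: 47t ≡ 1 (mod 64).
15

Since gcd(47, 64) = 1 divides 1, a solution exists.
Multiply both sides by the inverse of 47 mod 64:
  47^(-1) mod 64 = 15
  x ≡ 15 × 1 ≡ 15 ≡ 15 (mod 64)
Verification: 47 × 15 = 705 = 11 × 64 + 1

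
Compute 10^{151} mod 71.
16

Using successive squaring:
Binary expansion of 151: 10010111
Powers of 10 mod 71 (each is the square of the previous):
  10^1 ≡ 10 (mod 71)
  10^2 ≡ 10² = 100 ≡ 29 (mod 71)
  10^4 ≡ 29² = 841 ≡ 60 (mod 71)
  10^8 ≡ 60² = 3600 ≡ 50 (mod 71)
  10^16 ≡ 50² = 2500 ≡ 15 (mod 71)
  10^32 ≡ 15² = 225 ≡ 12 (mod 71)
  10^64 ≡ 12² = 144 ≡ 2 (mod 71)
  10^128 ≡ 2² = 4 ≡ 4 (mod 71)
151 = 128 + 16 + 4 + 2 + 1, so 10^151 = 10^128 × 10^16 × 10^4 × 10^2 × 10^1 ≡ 4 × 15 × 60 × 29 × 10 (mod 71)
Multiplying step by step:
  4 × 15 = 60 ≡ 60 (mod 71)
  60 × 60 = 3600 ≡ 50 (mod 71)
  50 × 29 = 1450 ≡ 30 (mod 71)
  30 × 10 = 300 ≡ 16 (mod 71)
Result: 10^151 ≡ 16 (mod 71)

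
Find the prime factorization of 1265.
5 × 11 × 23

Divide by primes starting from smallest:
1265 ÷ 5 = 253
253 ÷ 11 = 23
23 ÷ 23 = 1

1265 = 5 × 11 × 23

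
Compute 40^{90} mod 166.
48

Using successive squaring:
Binary expansion of 90: 1011010
Powers of 40 mod 166 (each is the square of the previous):
  40^1 ≡ 40 (mod 166)
  40^2 ≡ 40² = 1600 ≡ 106 (mod 166)
  40^4 ≡ 106² = 11236 ≡ 114 (mod 166)
  40^8 ≡ 114² = 12996 ≡ 48 (mod 166)
  40^16 ≡ 48² = 2304 ≡ 146 (mod 166)
  40^32 ≡ 146² = 21316 ≡ 68 (mod 166)
  40^64 ≡ 68² = 4624 ≡ 142 (mod 166)
90 = 64 + 16 + 8 + 2, so 40^90 = 40^64 × 40^16 × 40^8 × 40^2 ≡ 142 × 146 × 48 × 106 (mod 166)
Multiplying step by step:
  142 × 146 = 20732 ≡ 148 (mod 166)
  148 × 48 = 7104 ≡ 132 (mod 166)
  132 × 106 = 13992 ≡ 48 (mod 166)
Result: 40^90 ≡ 48 (mod 166)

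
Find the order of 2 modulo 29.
Powers of 2 mod 29: 2^1≡2, 2^2≡4, 2^3≡8, 2^4≡16, 2^5≡3, 2^6≡6, 2^7≡12, 2^8≡24, 2^9≡19, 2^10≡9, 2^11≡18, 2^12≡7, 2^13≡14, 2^14≡28, 2^15≡27, 2^16≡25, 2^17≡21, 2^18≡13, 2^19≡26, 2^20≡23, 2^21≡17, 2^22≡5, 2^23≡10, 2^24≡20, 2^25≡11, 2^26≡22, 2^27≡15, 2^28≡1. Order = 28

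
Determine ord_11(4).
Powers of 4 mod 11: 4^1≡4, 4^2≡5, 4^3≡9, 4^4≡3, 4^5≡1. Order = 5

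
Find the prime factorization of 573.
3 × 191

Divide by primes starting from smallest:
573 ÷ 3 = 191
191 ÷ 191 = 1

573 = 3 × 191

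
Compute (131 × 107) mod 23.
10

(131 × 107) = 14017
14017 mod 23 = 10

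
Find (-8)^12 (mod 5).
Using Fermat: (-8)^{4} ≡ 1 (mod 5). 12 ≡ 0 (mod 4). So (-8)^{12} ≡ (-8)^{0} ≡ 1 (mod 5)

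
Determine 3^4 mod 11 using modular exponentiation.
4 = 4 (binary 100). Repeated squaring mod 11: 3^1 ≡ 3; 3^2 ≡ 3² = 9 ≡ 9; 3^4 ≡ 9² = 81 ≡ 4. So 3^4 ≡ 4 (mod 11).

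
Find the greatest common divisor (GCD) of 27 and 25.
1

Using the Euclidean algorithm:
27 = 1 × 25 + 2
25 = 12 × 2 + 1
2 = 2 × 1 + 0

GCD(27, 25) = 1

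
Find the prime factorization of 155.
5 × 31

Divide by primes starting from smallest:
155 ÷ 5 = 31
31 ÷ 31 = 1

155 = 5 × 31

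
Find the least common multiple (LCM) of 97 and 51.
4947

First find GCD(97, 51) using the Euclidean algorithm:
97 = 1 × 51 + 46
51 = 1 × 46 + 5
46 = 9 × 5 + 1
5 = 5 × 1 + 0
GCD(97, 51) = 1

LCM formula: LCM(a, b) = (a × b) / GCD(a, b)
LCM(97, 51) = (97 × 51) / 1
LCM(97, 51) = 4947 / 1
LCM(97, 51) = 4947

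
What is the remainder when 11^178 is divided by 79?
Using Fermat: 11^{78} ≡ 1 (mod 79). 178 ≡ 22 (mod 78). So 11^{178} ≡ 11^{22} ≡ 72 (mod 79)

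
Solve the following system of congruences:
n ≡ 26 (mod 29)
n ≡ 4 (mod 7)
200

Using the Chinese Remainder Theorem:
M = product of moduli = 203
For equation 1: M_1 = 7, 7 ≡ 7 (mod 29), inverse of 7 mod 29 is 25 (check: 7 × 25 = 175 ≡ 1 (mod 29))
For equation 2: M_2 = 29, 29 ≡ 1 (mod 7), inverse of 29 mod 7 is 1 (check: 1 × 1 = 1 ≡ 1 (mod 7))
Combine: n ≡ Σ r_i×M_i×(M_i⁻¹ mod m_i) = 26×7×25 + 4×29×1 = 4550 + 116 = 4666
4666 mod 203 = 200
n ≡ 200 (mod 203)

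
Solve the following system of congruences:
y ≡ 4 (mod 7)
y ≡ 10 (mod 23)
102

Using the Chinese Remainder Theorem:
M = product of moduli = 161
For equation 1: M_1 = 23, 23 ≡ 2 (mod 7), inverse of 23 mod 7 is 4 (check: 2 × 4 = 8 ≡ 1 (mod 7))
For equation 2: M_2 = 7, 7 ≡ 7 (mod 23), inverse of 7 mod 23 is 10 (check: 7 × 10 = 70 ≡ 1 (mod 23))
Combine: y ≡ Σ r_i×M_i×(M_i⁻¹ mod m_i) = 4×23×4 + 10×7×10 = 368 + 700 = 1068
1068 mod 161 = 102
y ≡ 102 (mod 161)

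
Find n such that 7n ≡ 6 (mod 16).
10

Since gcd(7, 16) = 1 divides 6, a solution exists.
Multiply both sides by the inverse of 7 mod 16:
  7^(-1) mod 16 = 7
  x ≡ 7 × 6 ≡ 42 ≡ 10 (mod 16)
Verification: 7 × 10 = 70 = 4 × 16 + 6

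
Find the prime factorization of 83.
83

Divide by primes starting from smallest:
83 ÷ 83 = 1

83 = 83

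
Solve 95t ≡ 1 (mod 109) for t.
70

Using Extended Euclidean Algorithm:
gcd(95, 109) = 1
Bezout coefficients: 95 × -39 + 109 × 34 = 1
So 95 × -39 ≡ 1 (mod 109)
The inverse is -39 mod 109 = 70
Verification: 95 × 70 = 6650 = 61 × 109 + 1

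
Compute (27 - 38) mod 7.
3

(27 - 38) = -11
-11 mod 7 = 3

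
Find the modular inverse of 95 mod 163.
95^(-1) ≡ 151 (mod 163). Verification: 95 × 151 = 14345 ≡ 1 (mod 163)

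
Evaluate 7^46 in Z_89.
Using repeated squaring. 46 = 32 + 8 + 4 + 2 (binary 101110). Repeated squaring mod 89: 7^1 ≡ 7; 7^2 ≡ 7² = 49 ≡ 49; 7^4 ≡ 49² = 2401 ≡ 87; 7^8 ≡ 87² = 7569 ≡ 4; 7^16 ≡ 4² = 16 ≡ 16; 7^32 ≡ 16² = 256 ≡ 78. Multiply: 7^46 = 7^32 × 7^8 × 7^4 × 7^2 ≡ 78 × 4 × 87 × 49 (mod 89): 78 × 4 = 312 ≡ 45; 45 × 87 = 3915 ≡ 88; 88 × 49 = 4312 ≡ 40. So 7^46 ≡ 40 (mod 89).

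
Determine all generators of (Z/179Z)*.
Primitive roots mod 179: {2, 6, 7, 8, 10, 11, 18, 21, 23, 24, 26, 28, 30, 32, 33, 34, 35, 37, 38, 40, 41, 44, 50, 53, 54, 55, 58, 62, 63, 69, 71, 72, 73, 78, 79, 84, 86, 90, 91, 92, 94, 96, 97, 98, 99, 102, 103, 104, 105, 109, 111, 112, 113, 114, 115, 118, 119, 120, 122, 123, 127, 128, 130, 131, 132, 133, 134, 136, 137, 140, 143, 148, 150, 152, 154, 157, 159, 160, 162, 163, 164, 165, 166, 167, 170, 174, 175, 176}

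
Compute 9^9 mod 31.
9 = 8 + 1 (binary 1001). Repeated squaring mod 31: 9^1 ≡ 9; 9^2 ≡ 9² = 81 ≡ 19; 9^4 ≡ 19² = 361 ≡ 20; 9^8 ≡ 20² = 400 ≡ 28. Multiply: 9^9 = 9^8 × 9^1 ≡ 28 × 9 (mod 31): 28 × 9 = 252 ≡ 4. So 9^9 ≡ 4 (mod 31).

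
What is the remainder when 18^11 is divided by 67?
Using repeated squaring. 11 = 8 + 2 + 1 (binary 1011). Repeated squaring mod 67: 18^1 ≡ 18; 18^2 ≡ 18² = 324 ≡ 56; 18^4 ≡ 56² = 3136 ≡ 54; 18^8 ≡ 54² = 2916 ≡ 35. Multiply: 18^11 = 18^8 × 18^2 × 18^1 ≡ 35 × 56 × 18 (mod 67): 35 × 56 = 1960 ≡ 17; 17 × 18 = 306 ≡ 38. So 18^11 ≡ 38 (mod 67).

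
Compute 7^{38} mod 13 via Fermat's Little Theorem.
10

By Fermat's Little Theorem, a^(p-1) ≡ 1 (mod p) for prime p and gcd(a, p) = 1
Here p = 13, so 7^12 ≡ 1 (mod 13)
We can reduce the exponent: 38 mod 12 = 2
So 7^38 ≡ 7^2 (mod 13)
Computing: 7^2 mod 13 = 10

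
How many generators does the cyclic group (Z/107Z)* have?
52

The number of primitive roots modulo p is φ(p-1) = φ(106)
φ(106) = 52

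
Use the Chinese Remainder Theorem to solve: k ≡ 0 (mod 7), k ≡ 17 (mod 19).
112

Using the Chinese Remainder Theorem:
M = product of moduli = 133
For equation 1: M_1 = 19, 19 ≡ 5 (mod 7), inverse of 19 mod 7 is 3 (check: 5 × 3 = 15 ≡ 1 (mod 7))
For equation 2: M_2 = 7, 7 ≡ 7 (mod 19), inverse of 7 mod 19 is 11 (check: 7 × 11 = 77 ≡ 1 (mod 19))
Combine: k ≡ Σ r_i×M_i×(M_i⁻¹ mod m_i) = 0×19×3 + 17×7×11 = 0 + 1309 = 1309
1309 mod 133 = 112
k ≡ 112 (mod 133)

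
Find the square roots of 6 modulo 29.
The square roots of 6 mod 29 are 8 and 21. Verify: 8² = 64 ≡ 6 (mod 29)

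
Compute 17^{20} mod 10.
1

Using successive squaring:
Binary expansion of 20: 10100
Powers of 17 mod 10 (each is the square of the previous):
  17^1 ≡ 7 (mod 10)
  17^2 ≡ 7² = 49 ≡ 9 (mod 10)
  17^4 ≡ 9² = 81 ≡ 1 (mod 10)
  17^8 ≡ 1² = 1 ≡ 1 (mod 10)
  17^16 ≡ 1² = 1 ≡ 1 (mod 10)
20 = 16 + 4, so 17^20 = 17^16 × 17^4 ≡ 1 × 1 (mod 10)
Multiplying step by step:
  1 × 1 = 1 ≡ 1 (mod 10)
Result: 17^20 ≡ 1 (mod 10)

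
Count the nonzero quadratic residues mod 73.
For prime 73, there are (p-1)/2 = (73-1)/2 = 36 quadratic residues (excluding 0).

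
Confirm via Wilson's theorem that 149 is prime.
(148)! mod 149 = 148. Since this equals -1 (mod 149), Wilson confirms 149 is prime.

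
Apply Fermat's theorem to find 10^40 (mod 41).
By Fermat's Little Theorem, 10^{40} ≡ 1 (mod 41) since 41 is prime and gcd(10, 41) = 1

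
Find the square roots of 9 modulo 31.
The square roots of 9 mod 31 are 28 and 3. Verify: 28² = 784 ≡ 9 (mod 31)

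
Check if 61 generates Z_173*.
p - 1 = 172 has prime divisors 2, 43. Check 61^(172/q) mod 173 for each: 61^(172/2) = 61^86 ≡ 172, 61^(172/43) = 61^4 ≡ 132 (mod 173). None of these is 1, so 61 has order 172 = φ(173), so it is a primitive root mod 173.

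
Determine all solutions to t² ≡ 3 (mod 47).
The square roots of 3 mod 47 are 12 and 35. Verify: 12² = 144 ≡ 3 (mod 47)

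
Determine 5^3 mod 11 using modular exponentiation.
3 = 2 + 1 (binary 11). Repeated squaring mod 11: 5^1 ≡ 5; 5^2 ≡ 5² = 25 ≡ 3. Multiply: 5^3 = 5^2 × 5^1 ≡ 3 × 5 (mod 11): 3 × 5 = 15 ≡ 4. So 5^3 ≡ 4 (mod 11).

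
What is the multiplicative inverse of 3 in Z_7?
5

Using Extended Euclidean Algorithm:
gcd(3, 7) = 1
Bezout coefficients: 3 × -2 + 7 × 1 = 1
So 3 × -2 ≡ 1 (mod 7)
The inverse is -2 mod 7 = 5
Verification: 3 × 5 = 15 = 2 × 7 + 1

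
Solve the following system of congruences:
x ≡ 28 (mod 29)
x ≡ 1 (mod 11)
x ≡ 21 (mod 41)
144

Using the Chinese Remainder Theorem:
M = product of moduli = 13079
For equation 1: M_1 = 451, 451 ≡ 16 (mod 29), inverse of 451 mod 29 is 20 (check: 16 × 20 = 320 ≡ 1 (mod 29))
For equation 2: M_2 = 1189, 1189 ≡ 1 (mod 11), inverse of 1189 mod 11 is 1 (check: 1 × 1 = 1 ≡ 1 (mod 11))
For equation 3: M_3 = 319, 319 ≡ 32 (mod 41), inverse of 319 mod 41 is 9 (check: 32 × 9 = 288 ≡ 1 (mod 41))
Combine: x ≡ Σ r_i×M_i×(M_i⁻¹ mod m_i) = 28×451×20 + 1×1189×1 + 21×319×9 = 252560 + 1189 + 60291 = 314040
314040 mod 13079 = 144
x ≡ 144 (mod 13079)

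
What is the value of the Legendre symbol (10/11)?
(10/11) = 10^{5} mod 11 = -1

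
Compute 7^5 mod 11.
5 = 4 + 1 (binary 101). Repeated squaring mod 11: 7^1 ≡ 7; 7^2 ≡ 7² = 49 ≡ 5; 7^4 ≡ 5² = 25 ≡ 3. Multiply: 7^5 = 7^4 × 7^1 ≡ 3 × 7 (mod 11): 3 × 7 = 21 ≡ 10. So 7^5 ≡ 10 (mod 11).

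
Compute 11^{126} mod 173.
116

Using successive squaring:
Binary expansion of 126: 1111110
Powers of 11 mod 173 (each is the square of the previous):
  11^1 ≡ 11 (mod 173)
  11^2 ≡ 11² = 121 ≡ 121 (mod 173)
  11^4 ≡ 121² = 14641 ≡ 109 (mod 173)
  11^8 ≡ 109² = 11881 ≡ 117 (mod 173)
  11^16 ≡ 117² = 13689 ≡ 22 (mod 173)
  11^32 ≡ 22² = 484 ≡ 138 (mod 173)
  11^64 ≡ 138² = 19044 ≡ 14 (mod 173)
126 = 64 + 32 + 16 + 8 + 4 + 2, so 11^126 = 11^64 × 11^32 × 11^16 × 11^8 × 11^4 × 11^2 ≡ 14 × 138 × 22 × 117 × 109 × 121 (mod 173)
Multiplying step by step:
  14 × 138 = 1932 ≡ 29 (mod 173)
  29 × 22 = 638 ≡ 119 (mod 173)
  119 × 117 = 13923 ≡ 83 (mod 173)
  83 × 109 = 9047 ≡ 51 (mod 173)
  51 × 121 = 6171 ≡ 116 (mod 173)
Result: 11^126 ≡ 116 (mod 173)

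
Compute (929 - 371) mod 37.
3

(929 - 371) = 558
558 mod 37 = 3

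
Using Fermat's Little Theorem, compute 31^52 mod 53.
By Fermat's Little Theorem, 31^{52} ≡ 1 (mod 53) since 53 is prime and gcd(31, 53) = 1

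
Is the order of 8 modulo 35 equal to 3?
No, the actual order is 4, not 3.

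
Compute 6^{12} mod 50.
36

Using successive squaring:
Binary expansion of 12: 1100
Powers of 6 mod 50 (each is the square of the previous):
  6^1 ≡ 6 (mod 50)
  6^2 ≡ 6² = 36 ≡ 36 (mod 50)
  6^4 ≡ 36² = 1296 ≡ 46 (mod 50)
  6^8 ≡ 46² = 2116 ≡ 16 (mod 50)
12 = 8 + 4, so 6^12 = 6^8 × 6^4 ≡ 16 × 46 (mod 50)
Multiplying step by step:
  16 × 46 = 736 ≡ 36 (mod 50)
Result: 6^12 ≡ 36 (mod 50)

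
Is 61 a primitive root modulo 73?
No

To verify, check if 61^(72/q) ≢ 1 (mod 73) for each prime divisor q of 72
Divisors of 72 = 72: [1, 2, 3, 4, 6, 8, 9, 12, 18, 24, 36, 72]
  61^(72/2) = 61^36 ≡ 1 (mod 73)
  61^(72/3) = 61^24 ≡ 8 (mod 73)
Conclusion: 61 is not a primitive root modulo 73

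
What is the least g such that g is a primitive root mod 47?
p - 1 = 46 has prime divisors 2, 23. h is a primitive root mod 47 iff h^(46/q) ≢ 1 (mod 47) for each such q.
h = 2: 2^23 ≡ 1, 2^2 ≡ 4 (mod 47); 2^23 ≡ 1, so not a primitive root.
h = 3: 3^23 ≡ 1, 3^2 ≡ 9 (mod 47); 3^23 ≡ 1, so not a primitive root.
h = 4: 4^23 ≡ 1, 4^2 ≡ 16 (mod 47); 4^23 ≡ 1, so not a primitive root.
h = 5: 5^23 ≡ 46, 5^2 ≡ 25 (mod 47); none is 1, so 5 has order 46 and is a primitive root.
The smallest primitive root mod 47 is g = 5.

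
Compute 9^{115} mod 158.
119

Using successive squaring:
Binary expansion of 115: 1110011
Powers of 9 mod 158 (each is the square of the previous):
  9^1 ≡ 9 (mod 158)
  9^2 ≡ 9² = 81 ≡ 81 (mod 158)
  9^4 ≡ 81² = 6561 ≡ 83 (mod 158)
  9^8 ≡ 83² = 6889 ≡ 95 (mod 158)
  9^16 ≡ 95² = 9025 ≡ 19 (mod 158)
  9^32 ≡ 19² = 361 ≡ 45 (mod 158)
  9^64 ≡ 45² = 2025 ≡ 129 (mod 158)
115 = 64 + 32 + 16 + 2 + 1, so 9^115 = 9^64 × 9^32 × 9^16 × 9^2 × 9^1 ≡ 129 × 45 × 19 × 81 × 9 (mod 158)
Multiplying step by step:
  129 × 45 = 5805 ≡ 117 (mod 158)
  117 × 19 = 2223 ≡ 11 (mod 158)
  11 × 81 = 891 ≡ 101 (mod 158)
  101 × 9 = 909 ≡ 119 (mod 158)
Result: 9^115 ≡ 119 (mod 158)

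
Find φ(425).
320

Prime factorization: 425 = 5^2 × 17
Using the formula φ(n) = n × Π(1 - 1/p) for each prime factor p:
φ(425) = 425 × (1 - 1/5) × (1 - 1/17)
φ(425) = 320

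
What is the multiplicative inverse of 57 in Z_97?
57^(-1) ≡ 80 (mod 97). Verification: 57 × 80 = 4560 ≡ 1 (mod 97)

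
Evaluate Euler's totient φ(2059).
1960

Prime factorization: 2059 = 29 × 71
Using the formula φ(n) = n × Π(1 - 1/p) for each prime factor p:
φ(2059) = 2059 × (1 - 1/29) × (1 - 1/71)
φ(2059) = 1960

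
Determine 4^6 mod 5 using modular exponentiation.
6 = 4 + 2 (binary 110). Repeated squaring mod 5: 4^1 ≡ 4; 4^2 ≡ 4² = 16 ≡ 1; 4^4 ≡ 1² = 1 ≡ 1. Multiply: 4^6 = 4^4 × 4^2 ≡ 1 × 1 (mod 5): 1 × 1 = 1 ≡ 1. So 4^6 ≡ 1 (mod 5).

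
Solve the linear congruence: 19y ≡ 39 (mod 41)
15

Since gcd(19, 41) = 1 divides 39, a solution exists.
Multiply both sides by the inverse of 19 mod 41:
  19^(-1) mod 41 = 13
  x ≡ 13 × 39 ≡ 507 ≡ 15 (mod 41)
Verification: 19 × 15 = 285 = 6 × 41 + 39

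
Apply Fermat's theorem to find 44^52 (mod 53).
By Fermat's Little Theorem, 44^{52} ≡ 1 (mod 53) since 53 is prime and gcd(44, 53) = 1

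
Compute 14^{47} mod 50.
4

Using successive squaring:
Binary expansion of 47: 101111
Powers of 14 mod 50 (each is the square of the previous):
  14^1 ≡ 14 (mod 50)
  14^2 ≡ 14² = 196 ≡ 46 (mod 50)
  14^4 ≡ 46² = 2116 ≡ 16 (mod 50)
  14^8 ≡ 16² = 256 ≡ 6 (mod 50)
  14^16 ≡ 6² = 36 ≡ 36 (mod 50)
  14^32 ≡ 36² = 1296 ≡ 46 (mod 50)
47 = 32 + 8 + 4 + 2 + 1, so 14^47 = 14^32 × 14^8 × 14^4 × 14^2 × 14^1 ≡ 46 × 6 × 16 × 46 × 14 (mod 50)
Multiplying step by step:
  46 × 6 = 276 ≡ 26 (mod 50)
  26 × 16 = 416 ≡ 16 (mod 50)
  16 × 46 = 736 ≡ 36 (mod 50)
  36 × 14 = 504 ≡ 4 (mod 50)
Result: 14^47 ≡ 4 (mod 50)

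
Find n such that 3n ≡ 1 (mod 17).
3^(-1) ≡ 6 (mod 17). Verification: 3 × 6 = 18 ≡ 1 (mod 17)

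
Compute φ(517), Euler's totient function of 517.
460

Prime factorization: 517 = 11 × 47
Using the formula φ(n) = n × Π(1 - 1/p) for each prime factor p:
φ(517) = 517 × (1 - 1/11) × (1 - 1/47)
φ(517) = 460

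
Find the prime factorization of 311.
311

Divide by primes starting from smallest:
311 ÷ 311 = 1

311 = 311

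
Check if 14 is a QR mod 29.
By Euler's criterion: 14^{14} ≡ 28 (mod 29). Since this equals -1 (≡ 28), 14 is not a QR.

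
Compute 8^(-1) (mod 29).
8^(-1) ≡ 11 (mod 29). Verification: 8 × 11 = 88 ≡ 1 (mod 29)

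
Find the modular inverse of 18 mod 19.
18^(-1) ≡ 18 (mod 19). Verification: 18 × 18 = 324 ≡ 1 (mod 19)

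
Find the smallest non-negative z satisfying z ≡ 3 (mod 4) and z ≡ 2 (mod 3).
M = 4 × 3 = 12. M₁ = 3, y₁ ≡ 3 (mod 4). M₂ = 4, y₂ ≡ 1 (mod 3). z = 3×3×3 + 2×4×1 ≡ 11 (mod 12)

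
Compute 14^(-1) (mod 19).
14^(-1) ≡ 15 (mod 19). Verification: 14 × 15 = 210 ≡ 1 (mod 19)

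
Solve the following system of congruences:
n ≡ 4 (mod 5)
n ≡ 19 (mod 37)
19

Using the Chinese Remainder Theorem:
M = product of moduli = 185
For equation 1: M_1 = 37, 37 ≡ 2 (mod 5), inverse of 37 mod 5 is 3 (check: 2 × 3 = 6 ≡ 1 (mod 5))
For equation 2: M_2 = 5, 5 ≡ 5 (mod 37), inverse of 5 mod 37 is 15 (check: 5 × 15 = 75 ≡ 1 (mod 37))
Combine: n ≡ Σ r_i×M_i×(M_i⁻¹ mod m_i) = 4×37×3 + 19×5×15 = 444 + 1425 = 1869
1869 mod 185 = 19
n ≡ 19 (mod 185)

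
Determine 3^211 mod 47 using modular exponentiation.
Using Fermat: 3^{46} ≡ 1 (mod 47). 211 ≡ 27 (mod 46). So 3^{211} ≡ 3^{27} ≡ 34 (mod 47)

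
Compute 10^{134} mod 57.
55

Using successive squaring:
Binary expansion of 134: 10000110
Powers of 10 mod 57 (each is the square of the previous):
  10^1 ≡ 10 (mod 57)
  10^2 ≡ 10² = 100 ≡ 43 (mod 57)
  10^4 ≡ 43² = 1849 ≡ 25 (mod 57)
  10^8 ≡ 25² = 625 ≡ 55 (mod 57)
  10^16 ≡ 55² = 3025 ≡ 4 (mod 57)
  10^32 ≡ 4² = 16 ≡ 16 (mod 57)
  10^64 ≡ 16² = 256 ≡ 28 (mod 57)
  10^128 ≡ 28² = 784 ≡ 43 (mod 57)
134 = 128 + 4 + 2, so 10^134 = 10^128 × 10^4 × 10^2 ≡ 43 × 25 × 43 (mod 57)
Multiplying step by step:
  43 × 25 = 1075 ≡ 49 (mod 57)
  49 × 43 = 2107 ≡ 55 (mod 57)
Result: 10^134 ≡ 55 (mod 57)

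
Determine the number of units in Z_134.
66

Prime factorization: 134 = 2 × 67
Using the formula φ(n) = n × Π(1 - 1/p) for each prime factor p:
φ(134) = 134 × (1 - 1/2) × (1 - 1/67)
φ(134) = 66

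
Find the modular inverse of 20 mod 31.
20^(-1) ≡ 14 (mod 31). Verification: 20 × 14 = 280 ≡ 1 (mod 31)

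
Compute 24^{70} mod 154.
144

Using successive squaring:
Binary expansion of 70: 1000110
Powers of 24 mod 154 (each is the square of the previous):
  24^1 ≡ 24 (mod 154)
  24^2 ≡ 24² = 576 ≡ 114 (mod 154)
  24^4 ≡ 114² = 12996 ≡ 60 (mod 154)
  24^8 ≡ 60² = 3600 ≡ 58 (mod 154)
  24^16 ≡ 58² = 3364 ≡ 130 (mod 154)
  24^32 ≡ 130² = 16900 ≡ 114 (mod 154)
  24^64 ≡ 114² = 12996 ≡ 60 (mod 154)
70 = 64 + 4 + 2, so 24^70 = 24^64 × 24^4 × 24^2 ≡ 60 × 60 × 114 (mod 154)
Multiplying step by step:
  60 × 60 = 3600 ≡ 58 (mod 154)
  58 × 114 = 6612 ≡ 144 (mod 154)
Result: 24^70 ≡ 144 (mod 154)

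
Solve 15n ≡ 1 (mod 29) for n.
2

Using Extended Euclidean Algorithm:
gcd(15, 29) = 1
Bezout coefficients: 15 × 2 + 29 × -1 = 1
So 15 × 2 ≡ 1 (mod 29)
The inverse is 2 mod 29 = 2
Verification: 15 × 2 = 30 = 1 × 29 + 1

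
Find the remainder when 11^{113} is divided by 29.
By Fermat: 11^{28} ≡ 1 (mod 29). 113 = 4×28 + 1. So 11^{113} ≡ 11^{1} ≡ 11 (mod 29)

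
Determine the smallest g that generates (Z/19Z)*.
2

A primitive root g modulo p has order p-1 = 18
Prime divisors of 18: [2, 3]
g is a primitive root iff g^(18/q) ≢ 1 (mod 19) for each prime divisor q
Testing small values:
  g = 2: 2^9 ≡ 18, 2^6 ≡ 7 (mod 19) → none is 1, primitive root!
The smallest primitive root is 2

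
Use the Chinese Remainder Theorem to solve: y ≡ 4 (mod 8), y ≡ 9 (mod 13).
M = 8 × 13 = 104. M₁ = 13, y₁ ≡ 5 (mod 8). M₂ = 8, y₂ ≡ 5 (mod 13). y = 4×13×5 + 9×8×5 ≡ 100 (mod 104)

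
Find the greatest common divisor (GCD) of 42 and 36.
6

Using the Euclidean algorithm:
42 = 1 × 36 + 6
36 = 6 × 6 + 0

GCD(42, 36) = 6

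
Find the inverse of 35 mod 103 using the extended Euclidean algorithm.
Extended GCD: 35(-50) + 103(17) = 1. So 35^(-1) ≡ 53 ≡ 53 (mod 103). Verify: 35 × 53 = 1855 ≡ 1 (mod 103)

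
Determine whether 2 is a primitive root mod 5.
p - 1 = 4 has prime divisors 2. Check 2^(4/q) mod 5 for each: 2^(4/2) = 2^2 ≡ 4 (mod 5). None of these is 1, so 2 has order 4 = φ(5), so it is a primitive root mod 5.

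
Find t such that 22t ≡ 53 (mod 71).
25

Since gcd(22, 71) = 1 divides 53, a solution exists.
Multiply both sides by the inverse of 22 mod 71:
  22^(-1) mod 71 = 42
  x ≡ 42 × 53 ≡ 2226 ≡ 25 (mod 71)
Verification: 22 × 25 = 550 = 7 × 71 + 53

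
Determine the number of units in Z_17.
16

Prime factorization: 17 = 17
Using the formula φ(n) = n × Π(1 - 1/p) for each prime factor p:
φ(17) = 17 × (1 - 1/17)
φ(17) = 16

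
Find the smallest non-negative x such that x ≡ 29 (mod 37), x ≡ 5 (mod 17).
362

Using the Chinese Remainder Theorem:
M = product of moduli = 629
For equation 1: M_1 = 17, 17 ≡ 17 (mod 37), inverse of 17 mod 37 is 24 (check: 17 × 24 = 408 ≡ 1 (mod 37))
For equation 2: M_2 = 37, 37 ≡ 3 (mod 17), inverse of 37 mod 17 is 6 (check: 3 × 6 = 18 ≡ 1 (mod 17))
Combine: x ≡ Σ r_i×M_i×(M_i⁻¹ mod m_i) = 29×17×24 + 5×37×6 = 11832 + 1110 = 12942
12942 mod 629 = 362
x ≡ 362 (mod 629)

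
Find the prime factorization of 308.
2^2 × 7 × 11

Divide by primes starting from smallest:
308 ÷ 2 = 154
154 ÷ 2 = 77
77 ÷ 7 = 11
11 ÷ 11 = 1

308 = 2^2 × 7 × 11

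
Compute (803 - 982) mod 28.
17

(803 - 982) = -179
-179 mod 28 = 17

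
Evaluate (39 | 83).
(39/83) = 39^{41} mod 83 = -1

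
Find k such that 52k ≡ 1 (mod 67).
52^(-1) ≡ 58 (mod 67). Verification: 52 × 58 = 3016 ≡ 1 (mod 67)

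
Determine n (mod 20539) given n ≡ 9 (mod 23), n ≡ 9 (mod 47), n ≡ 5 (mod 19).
2171

Using the Chinese Remainder Theorem:
M = product of moduli = 20539
For equation 1: M_1 = 893, 893 ≡ 19 (mod 23), inverse of 893 mod 23 is 17 (check: 19 × 17 = 323 ≡ 1 (mod 23))
For equation 2: M_2 = 437, 437 ≡ 14 (mod 47), inverse of 437 mod 47 is 37 (check: 14 × 37 = 518 ≡ 1 (mod 47))
For equation 3: M_3 = 1081, 1081 ≡ 17 (mod 19), inverse of 1081 mod 19 is 9 (check: 17 × 9 = 153 ≡ 1 (mod 19))
Combine: n ≡ Σ r_i×M_i×(M_i⁻¹ mod m_i) = 9×893×17 + 9×437×37 + 5×1081×9 = 136629 + 145521 + 48645 = 330795
330795 mod 20539 = 2171
n ≡ 2171 (mod 20539)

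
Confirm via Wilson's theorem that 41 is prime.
(40)! mod 41 = 40. Since this equals -1 (mod 41), Wilson confirms 41 is prime.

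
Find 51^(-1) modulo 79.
31

Using Extended Euclidean Algorithm:
gcd(51, 79) = 1
Bezout coefficients: 51 × 31 + 79 × -20 = 1
So 51 × 31 ≡ 1 (mod 79)
The inverse is 31 mod 79 = 31
Verification: 51 × 31 = 1581 = 20 × 79 + 1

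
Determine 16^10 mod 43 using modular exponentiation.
10 = 8 + 2 (binary 1010). Repeated squaring mod 43: 16^1 ≡ 16; 16^2 ≡ 16² = 256 ≡ 41; 16^4 ≡ 41² = 1681 ≡ 4; 16^8 ≡ 4² = 16 ≡ 16. Multiply: 16^10 = 16^8 × 16^2 ≡ 16 × 41 (mod 43): 16 × 41 = 656 ≡ 11. So 16^10 ≡ 11 (mod 43).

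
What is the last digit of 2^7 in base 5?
7 = 4 + 2 + 1 (binary 111). Repeated squaring mod 5: 2^1 ≡ 2; 2^2 ≡ 2² = 4 ≡ 4; 2^4 ≡ 4² = 16 ≡ 1. Multiply: 2^7 = 2^4 × 2^2 × 2^1 ≡ 1 × 4 × 2 (mod 5): 1 × 4 = 4 ≡ 4; 4 × 2 = 8 ≡ 3. So 2^7 ≡ 3 (mod 5).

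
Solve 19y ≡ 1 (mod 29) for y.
26

Using Extended Euclidean Algorithm:
gcd(19, 29) = 1
Bezout coefficients: 19 × -3 + 29 × 2 = 1
So 19 × -3 ≡ 1 (mod 29)
The inverse is -3 mod 29 = 26
Verification: 19 × 26 = 494 = 17 × 29 + 1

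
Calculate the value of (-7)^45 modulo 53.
Using repeated squaring. (-7) ≡ 46 (mod 53). 45 = 32 + 8 + 4 + 1 (binary 101101). Repeated squaring mod 53: 46^1 ≡ 46; 46^2 ≡ 46² = 2116 ≡ 49; 46^4 ≡ 49² = 2401 ≡ 16; 46^8 ≡ 16² = 256 ≡ 44; 46^16 ≡ 44² = 1936 ≡ 28; 46^32 ≡ 28² = 784 ≡ 42. Multiply: (-7)^45 ≡ 46^32 × 46^8 × 46^4 × 46^1 ≡ 42 × 44 × 16 × 46 (mod 53): 42 × 44 = 1848 ≡ 46; 46 × 16 = 736 ≡ 47; 47 × 46 = 2162 ≡ 42. So (-7)^45 ≡ 42 (mod 53).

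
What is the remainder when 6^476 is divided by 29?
Using Fermat: 6^{28} ≡ 1 (mod 29). 476 ≡ 0 (mod 28). So 6^{476} ≡ 6^{0} ≡ 1 (mod 29)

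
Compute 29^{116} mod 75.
46

Using successive squaring:
Binary expansion of 116: 1110100
Powers of 29 mod 75 (each is the square of the previous):
  29^1 ≡ 29 (mod 75)
  29^2 ≡ 29² = 841 ≡ 16 (mod 75)
  29^4 ≡ 16² = 256 ≡ 31 (mod 75)
  29^8 ≡ 31² = 961 ≡ 61 (mod 75)
  29^16 ≡ 61² = 3721 ≡ 46 (mod 75)
  29^32 ≡ 46² = 2116 ≡ 16 (mod 75)
  29^64 ≡ 16² = 256 ≡ 31 (mod 75)
116 = 64 + 32 + 16 + 4, so 29^116 = 29^64 × 29^32 × 29^16 × 29^4 ≡ 31 × 16 × 46 × 31 (mod 75)
Multiplying step by step:
  31 × 16 = 496 ≡ 46 (mod 75)
  46 × 46 = 2116 ≡ 16 (mod 75)
  16 × 31 = 496 ≡ 46 (mod 75)
Result: 29^116 ≡ 46 (mod 75)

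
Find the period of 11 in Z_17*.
Powers of 11 mod 17: 11^1≡11, 11^2≡2, 11^3≡5, 11^4≡4, 11^5≡10, 11^6≡8, 11^7≡3, 11^8≡16, 11^9≡6, 11^10≡15, 11^11≡12, 11^12≡13, 11^13≡7, 11^14≡9, 11^15≡14, 11^16≡1. Order = 16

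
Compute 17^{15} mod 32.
17

Using successive squaring:
Binary expansion of 15: 1111
Powers of 17 mod 32 (each is the square of the previous):
  17^1 ≡ 17 (mod 32)
  17^2 ≡ 17² = 289 ≡ 1 (mod 32)
  17^4 ≡ 1² = 1 ≡ 1 (mod 32)
  17^8 ≡ 1² = 1 ≡ 1 (mod 32)
15 = 8 + 4 + 2 + 1, so 17^15 = 17^8 × 17^4 × 17^2 × 17^1 ≡ 1 × 1 × 1 × 17 (mod 32)
Multiplying step by step:
  1 × 1 = 1 ≡ 1 (mod 32)
  1 × 1 = 1 ≡ 1 (mod 32)
  1 × 17 = 17 ≡ 17 (mod 32)
Result: 17^15 ≡ 17 (mod 32)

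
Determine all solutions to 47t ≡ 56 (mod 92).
56

Since gcd(47, 92) = 1 divides 56, a solution exists.
Multiply both sides by the inverse of 47 mod 92:
  47^(-1) mod 92 = 47
  x ≡ 47 × 56 ≡ 2632 ≡ 56 (mod 92)
Verification: 47 × 56 = 2632 = 28 × 92 + 56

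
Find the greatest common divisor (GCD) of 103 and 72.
1

Using the Euclidean algorithm:
103 = 1 × 72 + 31
72 = 2 × 31 + 10
31 = 3 × 10 + 1
10 = 10 × 1 + 0

GCD(103, 72) = 1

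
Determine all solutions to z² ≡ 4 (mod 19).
The square roots of 4 mod 19 are 17 and 2. Verify: 17² = 289 ≡ 4 (mod 19)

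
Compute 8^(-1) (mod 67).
42

Using Extended Euclidean Algorithm:
gcd(8, 67) = 1
Bezout coefficients: 8 × -25 + 67 × 3 = 1
So 8 × -25 ≡ 1 (mod 67)
The inverse is -25 mod 67 = 42
Verification: 8 × 42 = 336 = 5 × 67 + 1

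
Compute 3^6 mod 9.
6 = 4 + 2 (binary 110). Repeated squaring mod 9: 3^1 ≡ 3; 3^2 ≡ 3² = 9 ≡ 0; 3^4 ≡ 0² = 0 ≡ 0. Multiply: 3^6 = 3^4 × 3^2 ≡ 0 × 0 (mod 9): 0 × 0 = 0 ≡ 0. So 3^6 ≡ 0 (mod 9).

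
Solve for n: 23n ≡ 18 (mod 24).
6

Since gcd(23, 24) = 1 divides 18, a solution exists.
Multiply both sides by the inverse of 23 mod 24:
  23^(-1) mod 24 = 23
  x ≡ 23 × 18 ≡ 414 ≡ 6 (mod 24)
Verification: 23 × 6 = 138 = 5 × 24 + 18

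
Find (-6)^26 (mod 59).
Using repeated squaring. (-6) ≡ 53 (mod 59). 26 = 16 + 8 + 2 (binary 11010). Repeated squaring mod 59: 53^1 ≡ 53; 53^2 ≡ 53² = 2809 ≡ 36; 53^4 ≡ 36² = 1296 ≡ 57; 53^8 ≡ 57² = 3249 ≡ 4; 53^16 ≡ 4² = 16 ≡ 16. Multiply: (-6)^26 ≡ 53^16 × 53^8 × 53^2 ≡ 16 × 4 × 36 (mod 59): 16 × 4 = 64 ≡ 5; 5 × 36 = 180 ≡ 3. So (-6)^26 ≡ 3 (mod 59).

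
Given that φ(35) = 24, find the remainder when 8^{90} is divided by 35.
By Euler: 8^{24} ≡ 1 (mod 35) since gcd(8, 35) = 1. 90 = 3×24 + 18. So 8^{90} ≡ 8^{18} ≡ 29 (mod 35)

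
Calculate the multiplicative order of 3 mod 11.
Powers of 3 mod 11: 3^1≡3, 3^2≡9, 3^3≡5, 3^4≡4, 3^5≡1. Order = 5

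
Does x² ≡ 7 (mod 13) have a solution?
By Euler's criterion: 7^{6} ≡ 12 (mod 13). Since this equals -1 (≡ 12), 7 is not a QR.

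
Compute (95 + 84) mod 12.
11

(95 + 84) = 179
179 mod 12 = 11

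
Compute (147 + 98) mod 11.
3

(147 + 98) = 245
245 mod 11 = 3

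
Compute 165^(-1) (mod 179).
165^(-1) ≡ 115 (mod 179). Verification: 165 × 115 = 18975 ≡ 1 (mod 179)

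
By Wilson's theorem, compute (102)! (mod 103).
By Wilson's theorem, (102)! ≡ -1 ≡ 102 (mod 103)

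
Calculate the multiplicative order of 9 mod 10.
Powers of 9 mod 10: 9^1≡9, 9^2≡1. Order = 2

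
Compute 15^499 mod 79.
Using Fermat: 15^{78} ≡ 1 (mod 79). 499 ≡ 31 (mod 78). So 15^{499} ≡ 15^{31} ≡ 27 (mod 79)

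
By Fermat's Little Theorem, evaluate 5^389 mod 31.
By Fermat: 5^{30} ≡ 1 (mod 31). 389 ≡ 29 (mod 30). So 5^{389} ≡ 5^{29} ≡ 25 (mod 31)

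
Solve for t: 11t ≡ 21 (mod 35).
21

Since gcd(11, 35) = 1 divides 21, a solution exists.
Multiply both sides by the inverse of 11 mod 35:
  11^(-1) mod 35 = 16
  x ≡ 16 × 21 ≡ 336 ≡ 21 (mod 35)
Verification: 11 × 21 = 231 = 6 × 35 + 21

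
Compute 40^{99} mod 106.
70

Using successive squaring:
Binary expansion of 99: 1100011
Powers of 40 mod 106 (each is the square of the previous):
  40^1 ≡ 40 (mod 106)
  40^2 ≡ 40² = 1600 ≡ 10 (mod 106)
  40^4 ≡ 10² = 100 ≡ 100 (mod 106)
  40^8 ≡ 100² = 10000 ≡ 36 (mod 106)
  40^16 ≡ 36² = 1296 ≡ 24 (mod 106)
  40^32 ≡ 24² = 576 ≡ 46 (mod 106)
  40^64 ≡ 46² = 2116 ≡ 102 (mod 106)
99 = 64 + 32 + 2 + 1, so 40^99 = 40^64 × 40^32 × 40^2 × 40^1 ≡ 102 × 46 × 10 × 40 (mod 106)
Multiplying step by step:
  102 × 46 = 4692 ≡ 28 (mod 106)
  28 × 10 = 280 ≡ 68 (mod 106)
  68 × 40 = 2720 ≡ 70 (mod 106)
Result: 40^99 ≡ 70 (mod 106)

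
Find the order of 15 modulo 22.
Powers of 15 mod 22: 15^1≡15, 15^2≡5, 15^3≡9, 15^4≡3, 15^5≡1. Order = 5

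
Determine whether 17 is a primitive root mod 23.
p - 1 = 22 has prime divisors 2, 11. Check 17^(22/q) mod 23 for each: 17^(22/2) = 17^11 ≡ 22, 17^(22/11) = 17^2 ≡ 13 (mod 23). None of these is 1, so 17 has order 22 = φ(23), so it is a primitive root mod 23.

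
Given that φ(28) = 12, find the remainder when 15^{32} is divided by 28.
By Euler: 15^{12} ≡ 1 (mod 28) since gcd(15, 28) = 1. 32 = 2×12 + 8. So 15^{32} ≡ 15^{8} ≡ 1 (mod 28)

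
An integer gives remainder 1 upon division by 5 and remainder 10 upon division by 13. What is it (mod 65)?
M = 5 × 13 = 65. M₁ = 13, y₁ ≡ 2 (mod 5). M₂ = 5, y₂ ≡ 8 (mod 13). k = 1×13×2 + 10×5×8 ≡ 36 (mod 65). The smallest positive such number is 36.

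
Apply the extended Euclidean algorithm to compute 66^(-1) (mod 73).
Extended GCD: 66(-21) + 73(19) = 1. So 66^(-1) ≡ 52 ≡ 52 (mod 73). Verify: 66 × 52 = 3432 ≡ 1 (mod 73)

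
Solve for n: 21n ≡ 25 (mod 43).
36

Since gcd(21, 43) = 1 divides 25, a solution exists.
Multiply both sides by the inverse of 21 mod 43:
  21^(-1) mod 43 = 41
  x ≡ 41 × 25 ≡ 1025 ≡ 36 (mod 43)
Verification: 21 × 36 = 756 = 17 × 43 + 25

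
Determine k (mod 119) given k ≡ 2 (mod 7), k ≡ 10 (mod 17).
44

Using the Chinese Remainder Theorem:
M = product of moduli = 119
For equation 1: M_1 = 17, 17 ≡ 3 (mod 7), inverse of 17 mod 7 is 5 (check: 3 × 5 = 15 ≡ 1 (mod 7))
For equation 2: M_2 = 7, 7 ≡ 7 (mod 17), inverse of 7 mod 17 is 5 (check: 7 × 5 = 35 ≡ 1 (mod 17))
Combine: k ≡ Σ r_i×M_i×(M_i⁻¹ mod m_i) = 2×17×5 + 10×7×5 = 170 + 350 = 520
520 mod 119 = 44
k ≡ 44 (mod 119)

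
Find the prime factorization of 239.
239

Divide by primes starting from smallest:
239 ÷ 239 = 1

239 = 239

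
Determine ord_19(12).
Powers of 12 mod 19: 12^1≡12, 12^2≡11, 12^3≡18, 12^4≡7, 12^5≡8, 12^6≡1. Order = 6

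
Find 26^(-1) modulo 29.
19

Using Extended Euclidean Algorithm:
gcd(26, 29) = 1
Bezout coefficients: 26 × -10 + 29 × 9 = 1
So 26 × -10 ≡ 1 (mod 29)
The inverse is -10 mod 29 = 19
Verification: 26 × 19 = 494 = 17 × 29 + 1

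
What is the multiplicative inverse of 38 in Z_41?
38^(-1) ≡ 27 (mod 41). Verification: 38 × 27 = 1026 ≡ 1 (mod 41)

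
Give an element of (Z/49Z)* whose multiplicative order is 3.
18 has order 3 mod 49 since 18^{3} ≡ 1 (mod 49) and no smaller power works.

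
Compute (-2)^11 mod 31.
Using repeated squaring. (-2) ≡ 29 (mod 31). 11 = 8 + 2 + 1 (binary 1011). Repeated squaring mod 31: 29^1 ≡ 29; 29^2 ≡ 29² = 841 ≡ 4; 29^4 ≡ 4² = 16 ≡ 16; 29^8 ≡ 16² = 256 ≡ 8. Multiply: (-2)^11 ≡ 29^8 × 29^2 × 29^1 ≡ 8 × 4 × 29 (mod 31): 8 × 4 = 32 ≡ 1; 1 × 29 = 29 ≡ 29. So (-2)^11 ≡ 29 (mod 31).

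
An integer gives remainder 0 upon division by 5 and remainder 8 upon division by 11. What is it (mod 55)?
M = 5 × 11 = 55. M₁ = 11, y₁ ≡ 1 (mod 5). M₂ = 5, y₂ ≡ 9 (mod 11). t = 0×11×1 + 8×5×9 ≡ 30 (mod 55). The smallest positive such number is 30.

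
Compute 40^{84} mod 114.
106

Using successive squaring:
Binary expansion of 84: 1010100
Powers of 40 mod 114 (each is the square of the previous):
  40^1 ≡ 40 (mod 114)
  40^2 ≡ 40² = 1600 ≡ 4 (mod 114)
  40^4 ≡ 4² = 16 ≡ 16 (mod 114)
  40^8 ≡ 16² = 256 ≡ 28 (mod 114)
  40^16 ≡ 28² = 784 ≡ 100 (mod 114)
  40^32 ≡ 100² = 10000 ≡ 82 (mod 114)
  40^64 ≡ 82² = 6724 ≡ 112 (mod 114)
84 = 64 + 16 + 4, so 40^84 = 40^64 × 40^16 × 40^4 ≡ 112 × 100 × 16 (mod 114)
Multiplying step by step:
  112 × 100 = 11200 ≡ 28 (mod 114)
  28 × 16 = 448 ≡ 106 (mod 114)
Result: 40^84 ≡ 106 (mod 114)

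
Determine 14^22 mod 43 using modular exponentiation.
Using repeated squaring. 22 = 16 + 4 + 2 (binary 10110). Repeated squaring mod 43: 14^1 ≡ 14; 14^2 ≡ 14² = 196 ≡ 24; 14^4 ≡ 24² = 576 ≡ 17; 14^8 ≡ 17² = 289 ≡ 31; 14^16 ≡ 31² = 961 ≡ 15. Multiply: 14^22 = 14^16 × 14^4 × 14^2 ≡ 15 × 17 × 24 (mod 43): 15 × 17 = 255 ≡ 40; 40 × 24 = 960 ≡ 14. So 14^22 ≡ 14 (mod 43).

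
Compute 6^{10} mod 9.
0

Using successive squaring:
Binary expansion of 10: 1010
Powers of 6 mod 9 (each is the square of the previous):
  6^1 ≡ 6 (mod 9)
  6^2 ≡ 6² = 36 ≡ 0 (mod 9)
  6^4 ≡ 0² = 0 ≡ 0 (mod 9)
  6^8 ≡ 0² = 0 ≡ 0 (mod 9)
10 = 8 + 2, so 6^10 = 6^8 × 6^2 ≡ 0 × 0 (mod 9)
Multiplying step by step:
  0 × 0 = 0 ≡ 0 (mod 9)
Result: 6^10 ≡ 0 (mod 9)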